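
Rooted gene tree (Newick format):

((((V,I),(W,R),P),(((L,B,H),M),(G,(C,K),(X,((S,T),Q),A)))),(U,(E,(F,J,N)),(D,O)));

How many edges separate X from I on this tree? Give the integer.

7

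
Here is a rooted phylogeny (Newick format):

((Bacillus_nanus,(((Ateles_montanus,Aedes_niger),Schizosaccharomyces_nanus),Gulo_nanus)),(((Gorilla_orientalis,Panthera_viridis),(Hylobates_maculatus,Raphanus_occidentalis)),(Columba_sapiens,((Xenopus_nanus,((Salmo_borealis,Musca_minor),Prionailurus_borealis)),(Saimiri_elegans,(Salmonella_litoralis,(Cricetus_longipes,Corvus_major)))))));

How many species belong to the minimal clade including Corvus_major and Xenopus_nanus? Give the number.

The MRCA of Corvus_major and Xenopus_nanus is the node subtending ((Xenopus_nanus,((Salmo_borealis,Musca_minor),Prionailurus_borealis)),(Saimiri_elegans,(Salmonella_litoralis,(Cricetus_longipes,Corvus_major)))).
That clade contains 8 terminal taxa: Corvus_major, Cricetus_longipes, Musca_minor, Prionailurus_borealis, Saimiri_elegans, Salmo_borealis, Salmonella_litoralis, Xenopus_nanus.

8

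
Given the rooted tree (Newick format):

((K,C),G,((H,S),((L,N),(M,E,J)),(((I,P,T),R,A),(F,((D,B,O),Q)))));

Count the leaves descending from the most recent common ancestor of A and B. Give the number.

The MRCA of A and B is the node subtending (((I,P,T),R,A),(F,((D,B,O),Q))).
That clade contains 10 terminal taxa: A, B, D, F, I, O, P, Q, R, T.

10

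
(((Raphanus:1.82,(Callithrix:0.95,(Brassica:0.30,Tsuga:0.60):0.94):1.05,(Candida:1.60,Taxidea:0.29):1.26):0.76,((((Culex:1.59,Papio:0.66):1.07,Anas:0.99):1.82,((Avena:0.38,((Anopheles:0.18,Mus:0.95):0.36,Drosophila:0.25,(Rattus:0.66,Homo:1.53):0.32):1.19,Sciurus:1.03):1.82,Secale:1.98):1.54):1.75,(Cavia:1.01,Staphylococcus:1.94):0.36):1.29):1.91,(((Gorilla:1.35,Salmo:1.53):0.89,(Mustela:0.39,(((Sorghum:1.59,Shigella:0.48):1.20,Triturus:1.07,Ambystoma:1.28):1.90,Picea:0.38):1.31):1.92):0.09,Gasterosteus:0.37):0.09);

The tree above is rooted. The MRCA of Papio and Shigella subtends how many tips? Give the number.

28

The MRCA of Papio and Shigella is the root, so the clade is the entire tree.
That clade contains 28 terminal taxa: Ambystoma, Anas, Anopheles, Avena, Brassica, Callithrix, Candida, Cavia, Culex, Drosophila, Gasterosteus, Gorilla, Homo, Mus, Mustela, Papio, Picea, Raphanus, Rattus, Salmo, Sciurus, Secale, Shigella, Sorghum, Staphylococcus, Taxidea, Triturus, Tsuga.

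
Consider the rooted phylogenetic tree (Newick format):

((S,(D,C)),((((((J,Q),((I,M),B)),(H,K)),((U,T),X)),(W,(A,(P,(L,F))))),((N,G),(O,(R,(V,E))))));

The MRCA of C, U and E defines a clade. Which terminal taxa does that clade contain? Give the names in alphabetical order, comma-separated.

A, B, C, D, E, F, G, H, I, J, K, L, M, N, O, P, Q, R, S, T, U, V, W, X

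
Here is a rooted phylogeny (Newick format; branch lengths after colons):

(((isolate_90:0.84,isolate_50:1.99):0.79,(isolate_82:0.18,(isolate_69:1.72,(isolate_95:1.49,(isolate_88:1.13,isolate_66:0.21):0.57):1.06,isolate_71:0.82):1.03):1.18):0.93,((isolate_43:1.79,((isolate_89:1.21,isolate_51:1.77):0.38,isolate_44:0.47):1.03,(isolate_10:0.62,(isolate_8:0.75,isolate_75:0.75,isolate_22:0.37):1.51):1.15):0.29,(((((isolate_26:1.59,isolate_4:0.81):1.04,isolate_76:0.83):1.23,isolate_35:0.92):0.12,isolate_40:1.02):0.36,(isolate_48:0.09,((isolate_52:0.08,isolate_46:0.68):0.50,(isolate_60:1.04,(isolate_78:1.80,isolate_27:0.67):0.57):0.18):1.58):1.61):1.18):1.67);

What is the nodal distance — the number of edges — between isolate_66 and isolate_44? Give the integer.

The MRCA of isolate_66 and isolate_44 is the root of the tree.
From isolate_66 up to that node: 6 branches. From isolate_44 up to the same node: 4 branches. Total: 6 + 4 = 10.

10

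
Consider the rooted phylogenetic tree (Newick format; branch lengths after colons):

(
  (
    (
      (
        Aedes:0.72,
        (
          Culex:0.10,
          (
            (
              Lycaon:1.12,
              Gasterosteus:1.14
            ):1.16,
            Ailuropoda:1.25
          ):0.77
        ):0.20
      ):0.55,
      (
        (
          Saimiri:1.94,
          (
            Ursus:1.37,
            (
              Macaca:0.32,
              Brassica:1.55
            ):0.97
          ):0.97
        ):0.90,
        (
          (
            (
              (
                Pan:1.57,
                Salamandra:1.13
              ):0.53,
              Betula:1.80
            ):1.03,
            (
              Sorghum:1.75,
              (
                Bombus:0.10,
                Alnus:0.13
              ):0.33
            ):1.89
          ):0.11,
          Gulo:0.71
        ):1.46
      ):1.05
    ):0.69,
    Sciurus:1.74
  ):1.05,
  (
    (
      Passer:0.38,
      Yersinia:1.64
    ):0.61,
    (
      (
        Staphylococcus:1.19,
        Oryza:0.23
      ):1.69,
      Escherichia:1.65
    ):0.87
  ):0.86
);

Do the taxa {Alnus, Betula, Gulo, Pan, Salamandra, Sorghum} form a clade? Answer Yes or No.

The MRCA of the listed taxa subtends ((((Pan,Salamandra),Betula),(Sorghum,(Bombus,Alnus))),Gulo).
That clade also contains Bombus, which is not in the proposed group, so the group is not monophyletic.

No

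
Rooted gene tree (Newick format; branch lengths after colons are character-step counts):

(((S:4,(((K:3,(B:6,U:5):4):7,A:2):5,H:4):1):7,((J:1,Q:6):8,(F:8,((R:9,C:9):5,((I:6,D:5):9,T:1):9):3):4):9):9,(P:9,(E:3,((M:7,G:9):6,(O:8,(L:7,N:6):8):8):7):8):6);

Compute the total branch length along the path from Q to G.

68

The path runs Q → … → MRCA → … → G; the MRCA is the root of the tree.
Branch lengths along that path: 6 + 8 + 9 + 9 + 6 + 8 + 7 + 6 + 9 = 68.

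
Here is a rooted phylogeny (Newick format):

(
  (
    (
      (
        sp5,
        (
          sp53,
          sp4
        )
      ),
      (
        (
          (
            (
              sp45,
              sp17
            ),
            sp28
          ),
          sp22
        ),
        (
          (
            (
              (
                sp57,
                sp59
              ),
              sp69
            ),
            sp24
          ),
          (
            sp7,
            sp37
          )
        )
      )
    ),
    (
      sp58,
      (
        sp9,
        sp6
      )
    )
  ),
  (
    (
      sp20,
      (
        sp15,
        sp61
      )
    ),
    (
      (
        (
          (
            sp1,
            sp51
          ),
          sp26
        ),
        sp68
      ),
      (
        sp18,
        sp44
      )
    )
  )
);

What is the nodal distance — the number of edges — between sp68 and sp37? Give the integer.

10

The MRCA of sp68 and sp37 is the root of the tree.
From sp68 up to that node: 4 branches. From sp37 up to the same node: 6 branches. Total: 4 + 6 = 10.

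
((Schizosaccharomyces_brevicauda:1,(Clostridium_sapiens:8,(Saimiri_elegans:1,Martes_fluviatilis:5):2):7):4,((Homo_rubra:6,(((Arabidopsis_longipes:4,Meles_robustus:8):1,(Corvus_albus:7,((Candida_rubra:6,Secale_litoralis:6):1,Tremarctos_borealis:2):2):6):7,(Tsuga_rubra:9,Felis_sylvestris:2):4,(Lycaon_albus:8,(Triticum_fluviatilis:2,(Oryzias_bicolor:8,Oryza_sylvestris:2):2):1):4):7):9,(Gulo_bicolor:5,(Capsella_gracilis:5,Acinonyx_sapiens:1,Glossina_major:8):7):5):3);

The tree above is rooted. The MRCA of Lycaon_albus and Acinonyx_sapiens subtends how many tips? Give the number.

The MRCA of Lycaon_albus and Acinonyx_sapiens is the node subtending ((Homo_rubra,(((Arabidopsis_longipes,Meles_robustus),(Corvus_albus,((Candida_rubra,Secale_litoralis),Tremarctos_borealis))),(Tsuga_rubra,Felis_sylvestris),(Lycaon_albus,(Triticum_fluviatilis,(Oryzias_bicolor,Oryza_sylvestris))))),(Gulo_bicolor,(Capsella_gracilis,Acinonyx_sapiens,Glossina_major))).
That clade contains 17 terminal taxa: Acinonyx_sapiens, Arabidopsis_longipes, Candida_rubra, Capsella_gracilis, Corvus_albus, Felis_sylvestris, Glossina_major, Gulo_bicolor, Homo_rubra, Lycaon_albus, Meles_robustus, Oryza_sylvestris, Oryzias_bicolor, Secale_litoralis, Tremarctos_borealis, Triticum_fluviatilis, Tsuga_rubra.

17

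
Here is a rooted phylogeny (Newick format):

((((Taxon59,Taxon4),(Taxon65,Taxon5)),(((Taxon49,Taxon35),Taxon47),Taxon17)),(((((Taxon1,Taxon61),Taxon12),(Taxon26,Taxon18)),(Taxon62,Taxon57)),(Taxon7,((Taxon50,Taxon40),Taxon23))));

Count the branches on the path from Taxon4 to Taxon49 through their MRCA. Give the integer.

The MRCA of Taxon4 and Taxon49 is the node subtending (((Taxon59,Taxon4),(Taxon65,Taxon5)),(((Taxon49,Taxon35),Taxon47),Taxon17)).
From Taxon4 up to that node: 3 branches. From Taxon49 up to the same node: 4 branches. Total: 3 + 4 = 7.

7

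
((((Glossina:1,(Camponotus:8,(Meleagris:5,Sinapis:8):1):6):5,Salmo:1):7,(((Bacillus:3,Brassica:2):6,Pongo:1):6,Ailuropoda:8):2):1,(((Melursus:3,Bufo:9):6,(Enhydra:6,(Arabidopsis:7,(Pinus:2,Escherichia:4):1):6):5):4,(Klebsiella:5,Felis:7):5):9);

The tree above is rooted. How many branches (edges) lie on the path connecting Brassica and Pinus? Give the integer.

The MRCA of Brassica and Pinus is the root of the tree.
From Brassica up to that node: 5 branches. From Pinus up to the same node: 6 branches. Total: 5 + 6 = 11.

11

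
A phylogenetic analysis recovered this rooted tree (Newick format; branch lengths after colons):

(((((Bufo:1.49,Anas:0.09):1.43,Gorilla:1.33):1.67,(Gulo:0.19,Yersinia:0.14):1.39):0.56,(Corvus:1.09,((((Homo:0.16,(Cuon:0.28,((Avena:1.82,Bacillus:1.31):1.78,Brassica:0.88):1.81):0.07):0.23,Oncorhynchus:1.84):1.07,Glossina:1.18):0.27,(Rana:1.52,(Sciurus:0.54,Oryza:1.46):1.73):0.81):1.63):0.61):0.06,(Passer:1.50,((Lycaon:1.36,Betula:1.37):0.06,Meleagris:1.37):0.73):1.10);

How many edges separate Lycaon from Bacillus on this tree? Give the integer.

The MRCA of Lycaon and Bacillus is the root of the tree.
From Lycaon up to that node: 4 branches. From Bacillus up to the same node: 10 branches. Total: 4 + 10 = 14.

14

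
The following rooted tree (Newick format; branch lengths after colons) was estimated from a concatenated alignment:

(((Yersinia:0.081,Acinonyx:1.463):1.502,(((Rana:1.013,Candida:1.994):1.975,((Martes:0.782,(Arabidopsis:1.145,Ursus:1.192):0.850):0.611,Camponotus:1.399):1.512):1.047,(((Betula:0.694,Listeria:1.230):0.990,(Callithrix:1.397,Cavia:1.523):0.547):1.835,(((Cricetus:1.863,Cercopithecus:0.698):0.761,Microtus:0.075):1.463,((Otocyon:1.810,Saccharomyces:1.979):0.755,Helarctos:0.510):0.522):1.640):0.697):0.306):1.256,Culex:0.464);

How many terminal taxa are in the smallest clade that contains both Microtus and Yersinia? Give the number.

18

The MRCA of Microtus and Yersinia is the node subtending ((Yersinia,Acinonyx),(((Rana,Candida),((Martes,(Arabidopsis,Ursus)),Camponotus)),(((Betula,Listeria),(Callithrix,Cavia)),(((Cricetus,Cercopithecus),Microtus),((Otocyon,Saccharomyces),Helarctos))))).
That clade contains 18 terminal taxa: Acinonyx, Arabidopsis, Betula, Callithrix, Camponotus, Candida, Cavia, Cercopithecus, Cricetus, Helarctos, Listeria, Martes, Microtus, Otocyon, Rana, Saccharomyces, Ursus, Yersinia.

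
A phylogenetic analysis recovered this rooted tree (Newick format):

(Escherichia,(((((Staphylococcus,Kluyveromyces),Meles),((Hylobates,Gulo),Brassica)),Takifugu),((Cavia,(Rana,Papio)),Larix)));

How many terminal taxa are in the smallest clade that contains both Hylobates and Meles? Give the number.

6

The MRCA of Hylobates and Meles is the node subtending (((Staphylococcus,Kluyveromyces),Meles),((Hylobates,Gulo),Brassica)).
That clade contains 6 terminal taxa: Brassica, Gulo, Hylobates, Kluyveromyces, Meles, Staphylococcus.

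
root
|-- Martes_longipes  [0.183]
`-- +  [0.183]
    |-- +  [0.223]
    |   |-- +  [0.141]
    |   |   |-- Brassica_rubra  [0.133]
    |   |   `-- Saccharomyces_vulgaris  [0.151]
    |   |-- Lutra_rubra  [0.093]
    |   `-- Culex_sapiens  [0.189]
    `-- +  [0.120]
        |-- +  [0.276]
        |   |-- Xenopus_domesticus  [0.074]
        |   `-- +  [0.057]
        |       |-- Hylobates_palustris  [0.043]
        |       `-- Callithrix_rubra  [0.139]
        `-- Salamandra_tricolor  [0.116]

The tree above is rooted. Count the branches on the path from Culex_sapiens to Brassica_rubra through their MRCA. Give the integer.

3

The MRCA of Culex_sapiens and Brassica_rubra is the node subtending ((Brassica_rubra,Saccharomyces_vulgaris),Lutra_rubra,Culex_sapiens).
From Culex_sapiens up to that node: 1 branch. From Brassica_rubra up to the same node: 2 branches. Total: 1 + 2 = 3.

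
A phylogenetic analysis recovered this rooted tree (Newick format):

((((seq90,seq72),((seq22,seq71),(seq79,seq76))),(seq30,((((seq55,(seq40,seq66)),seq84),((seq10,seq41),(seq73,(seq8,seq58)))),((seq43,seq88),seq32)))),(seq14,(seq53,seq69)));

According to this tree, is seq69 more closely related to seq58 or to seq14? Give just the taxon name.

The MRCA of seq69 and seq14 subtends (seq14,(seq53,seq69)) (3 taxa).
The MRCA of seq69 and seq58 is the root, subtending the entire tree (22 taxa).
The first is nested inside the second, so seq69 shares a more recent common ancestor with seq14.

seq14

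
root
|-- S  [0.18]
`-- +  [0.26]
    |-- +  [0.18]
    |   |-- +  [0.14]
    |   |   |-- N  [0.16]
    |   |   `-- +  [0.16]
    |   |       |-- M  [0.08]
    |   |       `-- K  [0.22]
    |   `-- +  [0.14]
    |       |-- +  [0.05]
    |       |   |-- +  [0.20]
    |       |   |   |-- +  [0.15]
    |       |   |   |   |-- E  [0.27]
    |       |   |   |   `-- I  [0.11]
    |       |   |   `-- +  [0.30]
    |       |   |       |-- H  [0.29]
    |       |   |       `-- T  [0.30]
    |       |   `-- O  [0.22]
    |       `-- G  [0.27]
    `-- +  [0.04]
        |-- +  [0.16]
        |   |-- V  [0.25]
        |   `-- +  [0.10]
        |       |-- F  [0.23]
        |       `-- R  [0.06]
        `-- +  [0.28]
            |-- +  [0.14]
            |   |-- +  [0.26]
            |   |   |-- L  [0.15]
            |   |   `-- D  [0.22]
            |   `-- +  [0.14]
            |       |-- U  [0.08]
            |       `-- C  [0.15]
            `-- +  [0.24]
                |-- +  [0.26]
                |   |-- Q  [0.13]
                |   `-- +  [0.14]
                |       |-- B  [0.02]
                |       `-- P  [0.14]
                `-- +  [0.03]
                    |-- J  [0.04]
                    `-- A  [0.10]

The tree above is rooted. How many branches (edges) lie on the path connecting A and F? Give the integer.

The MRCA of A and F is the node subtending ((V,(F,R)),(((L,D),(U,C)),((Q,(B,P)),(J,A)))).
From A up to that node: 4 branches. From F up to the same node: 3 branches. Total: 4 + 3 = 7.

7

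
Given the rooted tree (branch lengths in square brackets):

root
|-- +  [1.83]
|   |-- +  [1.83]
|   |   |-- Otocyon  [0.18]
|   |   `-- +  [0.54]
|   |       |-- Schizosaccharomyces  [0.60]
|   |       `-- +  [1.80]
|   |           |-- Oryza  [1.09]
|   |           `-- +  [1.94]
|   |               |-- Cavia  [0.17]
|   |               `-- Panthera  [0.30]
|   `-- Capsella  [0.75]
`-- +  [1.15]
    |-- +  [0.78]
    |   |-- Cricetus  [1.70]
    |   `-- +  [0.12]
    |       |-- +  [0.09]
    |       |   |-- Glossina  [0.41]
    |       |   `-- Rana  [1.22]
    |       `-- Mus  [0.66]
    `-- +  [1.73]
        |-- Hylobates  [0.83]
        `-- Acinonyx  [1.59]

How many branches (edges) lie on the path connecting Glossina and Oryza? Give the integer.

10

The MRCA of Glossina and Oryza is the root of the tree.
From Glossina up to that node: 5 branches. From Oryza up to the same node: 5 branches. Total: 5 + 5 = 10.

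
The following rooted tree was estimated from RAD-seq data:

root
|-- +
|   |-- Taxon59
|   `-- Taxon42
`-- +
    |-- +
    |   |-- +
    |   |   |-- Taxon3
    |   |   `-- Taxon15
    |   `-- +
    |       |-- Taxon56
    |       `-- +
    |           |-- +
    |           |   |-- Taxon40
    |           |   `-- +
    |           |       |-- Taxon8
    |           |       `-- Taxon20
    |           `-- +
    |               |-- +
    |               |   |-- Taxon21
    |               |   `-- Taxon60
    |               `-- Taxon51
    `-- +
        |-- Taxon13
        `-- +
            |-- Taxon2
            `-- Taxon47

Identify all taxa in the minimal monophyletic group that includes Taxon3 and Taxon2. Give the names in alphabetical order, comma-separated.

Taxon13, Taxon15, Taxon2, Taxon20, Taxon21, Taxon3, Taxon40, Taxon47, Taxon51, Taxon56, Taxon60, Taxon8

Tracing Taxon3: it sits inside (Taxon3,Taxon15).
Tracing Taxon2: it sits inside (Taxon2,Taxon47).
The smallest clade enclosing both is (((Taxon3,Taxon15),(Taxon56,((Taxon40,(Taxon8,Taxon20)),((Taxon21,Taxon60),Taxon51)))),(Taxon13,(Taxon2,Taxon47))); the answer is its 12 terminal taxa in alphabetical order.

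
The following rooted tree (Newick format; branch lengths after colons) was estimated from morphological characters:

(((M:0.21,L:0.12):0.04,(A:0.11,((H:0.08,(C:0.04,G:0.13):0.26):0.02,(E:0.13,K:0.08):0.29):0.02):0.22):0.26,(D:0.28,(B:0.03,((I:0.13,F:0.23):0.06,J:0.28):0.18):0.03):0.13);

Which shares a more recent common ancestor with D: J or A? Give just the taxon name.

The MRCA of D and J subtends (D,(B,((I,F),J))) (5 taxa).
The MRCA of D and A is the root, subtending the entire tree (13 taxa).
The first is nested inside the second, so D shares a more recent common ancestor with J.

J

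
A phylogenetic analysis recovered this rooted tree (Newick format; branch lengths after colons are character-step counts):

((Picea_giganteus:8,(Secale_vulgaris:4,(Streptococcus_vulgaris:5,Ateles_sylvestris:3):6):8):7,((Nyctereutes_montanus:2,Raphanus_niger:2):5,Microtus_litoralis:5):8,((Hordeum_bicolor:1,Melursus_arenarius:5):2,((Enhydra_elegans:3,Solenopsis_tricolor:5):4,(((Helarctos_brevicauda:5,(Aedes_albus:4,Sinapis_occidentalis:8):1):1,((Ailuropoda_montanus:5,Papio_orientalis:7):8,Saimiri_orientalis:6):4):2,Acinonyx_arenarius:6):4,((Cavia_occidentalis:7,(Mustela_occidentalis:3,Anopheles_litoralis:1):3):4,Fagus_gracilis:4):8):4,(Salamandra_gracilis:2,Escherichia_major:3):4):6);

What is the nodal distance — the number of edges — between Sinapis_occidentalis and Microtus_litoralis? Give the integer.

The MRCA of Sinapis_occidentalis and Microtus_litoralis is the root of the tree.
From Sinapis_occidentalis up to that node: 7 branches. From Microtus_litoralis up to the same node: 2 branches. Total: 7 + 2 = 9.

9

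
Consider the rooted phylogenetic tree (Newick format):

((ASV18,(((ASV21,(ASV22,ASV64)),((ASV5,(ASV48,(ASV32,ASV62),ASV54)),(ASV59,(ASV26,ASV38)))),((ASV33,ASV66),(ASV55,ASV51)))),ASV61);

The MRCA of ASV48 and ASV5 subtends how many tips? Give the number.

5

The MRCA of ASV48 and ASV5 is the node subtending (ASV5,(ASV48,(ASV32,ASV62),ASV54)).
That clade contains 5 terminal taxa: ASV32, ASV48, ASV5, ASV54, ASV62.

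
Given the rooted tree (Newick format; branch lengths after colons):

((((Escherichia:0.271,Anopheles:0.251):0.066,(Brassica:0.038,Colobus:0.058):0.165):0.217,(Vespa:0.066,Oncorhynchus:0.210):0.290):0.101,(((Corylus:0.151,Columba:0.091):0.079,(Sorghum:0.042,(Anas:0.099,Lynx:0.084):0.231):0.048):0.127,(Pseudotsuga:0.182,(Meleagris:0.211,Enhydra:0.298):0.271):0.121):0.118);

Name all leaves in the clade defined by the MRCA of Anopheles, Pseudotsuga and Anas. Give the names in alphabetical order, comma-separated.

Tracing Anopheles: it sits inside (Escherichia,Anopheles).
Tracing Pseudotsuga: it sits inside (Pseudotsuga,(Meleagris,Enhydra)).
Tracing Anas: it sits inside (Anas,Lynx).
The smallest clade enclosing all 3 is the whole tree (their MRCA is the root), so the answer is all 14 tips in alphabetical order.

Anas, Anopheles, Brassica, Colobus, Columba, Corylus, Enhydra, Escherichia, Lynx, Meleagris, Oncorhynchus, Pseudotsuga, Sorghum, Vespa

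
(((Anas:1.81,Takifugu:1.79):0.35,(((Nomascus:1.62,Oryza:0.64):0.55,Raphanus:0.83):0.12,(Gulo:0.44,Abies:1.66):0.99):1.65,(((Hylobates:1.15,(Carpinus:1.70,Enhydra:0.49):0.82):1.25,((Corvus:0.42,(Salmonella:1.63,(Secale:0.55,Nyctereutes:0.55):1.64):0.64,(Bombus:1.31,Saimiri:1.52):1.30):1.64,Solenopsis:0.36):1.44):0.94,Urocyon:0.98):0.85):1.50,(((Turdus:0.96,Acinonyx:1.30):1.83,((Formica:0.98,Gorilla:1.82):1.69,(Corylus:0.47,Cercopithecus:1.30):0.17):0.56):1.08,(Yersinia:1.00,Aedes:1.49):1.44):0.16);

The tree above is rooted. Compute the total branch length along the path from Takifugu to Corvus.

7.43

The path runs Takifugu → … → MRCA → … → Corvus; the MRCA is the node subtending ((Anas,Takifugu),(((Nomascus,Oryza),Raphanus),(Gulo,Abies)),(((Hylobates,(Carpinus,Enhydra)),((Corvus,(Salmonella,(Secale,Nyctereutes)),(Bombus,Saimiri)),Solenopsis)),Urocyon)).
Branch lengths along that path: 1.79 + 0.35 + 0.85 + 0.94 + 1.44 + 1.64 + 0.42 = 7.43.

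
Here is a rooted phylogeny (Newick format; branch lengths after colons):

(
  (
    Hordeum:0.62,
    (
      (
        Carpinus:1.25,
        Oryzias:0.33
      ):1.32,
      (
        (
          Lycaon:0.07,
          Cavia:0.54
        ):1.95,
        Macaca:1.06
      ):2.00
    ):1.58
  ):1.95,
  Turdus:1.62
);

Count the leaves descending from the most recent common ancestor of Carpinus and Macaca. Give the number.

5

The MRCA of Carpinus and Macaca is the node subtending ((Carpinus,Oryzias),((Lycaon,Cavia),Macaca)).
That clade contains 5 terminal taxa: Carpinus, Cavia, Lycaon, Macaca, Oryzias.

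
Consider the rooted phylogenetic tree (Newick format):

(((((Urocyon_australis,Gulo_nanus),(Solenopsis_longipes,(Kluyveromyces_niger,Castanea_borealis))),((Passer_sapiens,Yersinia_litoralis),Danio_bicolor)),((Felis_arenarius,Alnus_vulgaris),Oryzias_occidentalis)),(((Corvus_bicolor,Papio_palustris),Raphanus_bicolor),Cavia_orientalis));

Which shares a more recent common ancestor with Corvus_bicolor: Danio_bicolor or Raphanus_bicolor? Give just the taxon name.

The MRCA of Corvus_bicolor and Raphanus_bicolor subtends ((Corvus_bicolor,Papio_palustris),Raphanus_bicolor) (3 taxa).
The MRCA of Corvus_bicolor and Danio_bicolor is the root, subtending the entire tree (15 taxa).
The first is nested inside the second, so Corvus_bicolor shares a more recent common ancestor with Raphanus_bicolor.

Raphanus_bicolor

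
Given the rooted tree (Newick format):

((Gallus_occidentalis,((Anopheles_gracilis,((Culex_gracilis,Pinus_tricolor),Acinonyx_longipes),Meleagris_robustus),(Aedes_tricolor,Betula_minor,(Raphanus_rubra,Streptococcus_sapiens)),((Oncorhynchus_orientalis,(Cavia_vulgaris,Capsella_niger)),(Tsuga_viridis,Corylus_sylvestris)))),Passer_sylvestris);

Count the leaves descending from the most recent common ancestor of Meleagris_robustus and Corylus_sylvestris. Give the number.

The MRCA of Meleagris_robustus and Corylus_sylvestris is the node subtending ((Anopheles_gracilis,((Culex_gracilis,Pinus_tricolor),Acinonyx_longipes),Meleagris_robustus),(Aedes_tricolor,Betula_minor,(Raphanus_rubra,Streptococcus_sapiens)),((Oncorhynchus_orientalis,(Cavia_vulgaris,Capsella_niger)),(Tsuga_viridis,Corylus_sylvestris))).
That clade contains 14 terminal taxa: Acinonyx_longipes, Aedes_tricolor, Anopheles_gracilis, Betula_minor, Capsella_niger, Cavia_vulgaris, Corylus_sylvestris, Culex_gracilis, Meleagris_robustus, Oncorhynchus_orientalis, Pinus_tricolor, Raphanus_rubra, Streptococcus_sapiens, Tsuga_viridis.

14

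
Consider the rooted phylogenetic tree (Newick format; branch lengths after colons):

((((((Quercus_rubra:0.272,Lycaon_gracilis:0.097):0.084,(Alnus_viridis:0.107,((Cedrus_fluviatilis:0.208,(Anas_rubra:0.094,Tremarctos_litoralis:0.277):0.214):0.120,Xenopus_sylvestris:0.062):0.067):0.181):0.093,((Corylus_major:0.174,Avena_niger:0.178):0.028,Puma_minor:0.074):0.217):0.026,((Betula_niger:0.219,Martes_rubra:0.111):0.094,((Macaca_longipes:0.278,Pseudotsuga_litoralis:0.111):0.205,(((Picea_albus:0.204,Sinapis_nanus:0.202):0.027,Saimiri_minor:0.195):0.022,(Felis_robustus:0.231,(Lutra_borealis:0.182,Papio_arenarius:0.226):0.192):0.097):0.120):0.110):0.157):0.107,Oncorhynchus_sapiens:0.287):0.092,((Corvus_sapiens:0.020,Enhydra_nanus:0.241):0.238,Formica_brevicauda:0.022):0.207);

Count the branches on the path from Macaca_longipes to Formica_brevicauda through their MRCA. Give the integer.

The MRCA of Macaca_longipes and Formica_brevicauda is the root of the tree.
From Macaca_longipes up to that node: 6 branches. From Formica_brevicauda up to the same node: 2 branches. Total: 6 + 2 = 8.

8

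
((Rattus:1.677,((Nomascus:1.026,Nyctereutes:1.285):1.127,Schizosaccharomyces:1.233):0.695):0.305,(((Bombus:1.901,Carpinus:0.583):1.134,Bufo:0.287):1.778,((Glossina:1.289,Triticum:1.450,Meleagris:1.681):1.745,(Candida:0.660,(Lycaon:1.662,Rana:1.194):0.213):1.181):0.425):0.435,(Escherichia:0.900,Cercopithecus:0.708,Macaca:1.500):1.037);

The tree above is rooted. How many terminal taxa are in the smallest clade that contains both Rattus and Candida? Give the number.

16

The MRCA of Rattus and Candida is the root, so the clade is the entire tree.
That clade contains 16 terminal taxa: Bombus, Bufo, Candida, Carpinus, Cercopithecus, Escherichia, Glossina, Lycaon, Macaca, Meleagris, Nomascus, Nyctereutes, Rana, Rattus, Schizosaccharomyces, Triticum.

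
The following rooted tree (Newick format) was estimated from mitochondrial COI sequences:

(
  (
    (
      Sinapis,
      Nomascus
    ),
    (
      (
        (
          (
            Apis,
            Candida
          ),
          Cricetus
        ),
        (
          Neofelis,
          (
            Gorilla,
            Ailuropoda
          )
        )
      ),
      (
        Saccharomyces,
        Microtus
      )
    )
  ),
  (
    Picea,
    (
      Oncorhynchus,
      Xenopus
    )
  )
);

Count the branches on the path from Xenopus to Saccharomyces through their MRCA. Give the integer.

The MRCA of Xenopus and Saccharomyces is the root of the tree.
From Xenopus up to that node: 3 branches. From Saccharomyces up to the same node: 4 branches. Total: 3 + 4 = 7.

7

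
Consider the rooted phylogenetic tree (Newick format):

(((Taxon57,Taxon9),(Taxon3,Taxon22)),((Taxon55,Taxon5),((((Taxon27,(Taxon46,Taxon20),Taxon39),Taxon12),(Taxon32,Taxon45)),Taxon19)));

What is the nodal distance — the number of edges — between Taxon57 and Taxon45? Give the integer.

8

The MRCA of Taxon57 and Taxon45 is the root of the tree.
From Taxon57 up to that node: 3 branches. From Taxon45 up to the same node: 5 branches. Total: 3 + 5 = 8.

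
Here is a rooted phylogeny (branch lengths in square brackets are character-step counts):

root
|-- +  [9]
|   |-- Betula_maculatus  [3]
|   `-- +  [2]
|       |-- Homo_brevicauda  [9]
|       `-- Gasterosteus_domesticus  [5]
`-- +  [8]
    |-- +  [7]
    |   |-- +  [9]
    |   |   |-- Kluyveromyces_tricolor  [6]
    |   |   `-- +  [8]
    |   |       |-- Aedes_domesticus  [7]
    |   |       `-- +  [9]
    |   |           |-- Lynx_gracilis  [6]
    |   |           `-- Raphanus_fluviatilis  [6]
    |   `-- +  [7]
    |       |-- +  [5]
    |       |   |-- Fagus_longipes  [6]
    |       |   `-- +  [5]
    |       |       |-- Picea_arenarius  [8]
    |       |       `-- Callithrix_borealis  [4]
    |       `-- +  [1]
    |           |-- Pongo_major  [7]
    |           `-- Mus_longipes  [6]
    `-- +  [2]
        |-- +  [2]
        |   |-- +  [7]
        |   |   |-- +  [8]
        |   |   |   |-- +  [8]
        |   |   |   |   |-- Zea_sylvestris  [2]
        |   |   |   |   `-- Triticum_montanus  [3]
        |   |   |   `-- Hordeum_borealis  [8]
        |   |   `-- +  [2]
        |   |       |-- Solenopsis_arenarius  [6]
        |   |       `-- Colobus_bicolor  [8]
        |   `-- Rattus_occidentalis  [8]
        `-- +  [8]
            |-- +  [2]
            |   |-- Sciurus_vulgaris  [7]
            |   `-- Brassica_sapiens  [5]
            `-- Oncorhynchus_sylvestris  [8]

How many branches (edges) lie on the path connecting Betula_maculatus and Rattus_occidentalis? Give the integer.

6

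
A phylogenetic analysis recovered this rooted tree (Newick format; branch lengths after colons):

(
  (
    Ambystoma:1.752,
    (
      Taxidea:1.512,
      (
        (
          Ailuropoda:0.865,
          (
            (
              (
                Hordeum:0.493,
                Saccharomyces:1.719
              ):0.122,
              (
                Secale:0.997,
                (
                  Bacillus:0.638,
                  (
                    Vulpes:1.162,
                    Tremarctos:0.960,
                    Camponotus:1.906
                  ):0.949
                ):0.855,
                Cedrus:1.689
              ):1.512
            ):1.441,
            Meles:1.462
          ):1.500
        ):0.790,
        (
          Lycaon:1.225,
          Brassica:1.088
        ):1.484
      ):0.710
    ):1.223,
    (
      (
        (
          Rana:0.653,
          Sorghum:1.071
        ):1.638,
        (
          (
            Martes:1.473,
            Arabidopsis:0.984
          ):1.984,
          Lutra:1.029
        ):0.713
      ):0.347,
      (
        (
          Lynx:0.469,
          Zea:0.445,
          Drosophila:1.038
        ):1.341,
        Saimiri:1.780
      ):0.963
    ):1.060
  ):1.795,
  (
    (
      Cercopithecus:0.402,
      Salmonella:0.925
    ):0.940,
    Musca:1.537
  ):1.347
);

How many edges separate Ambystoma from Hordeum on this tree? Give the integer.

The MRCA of Ambystoma and Hordeum is the node subtending (Ambystoma,(Taxidea,((Ailuropoda,(((Hordeum,Saccharomyces),(Secale,(Bacillus,(Vulpes,Tremarctos,Camponotus)),Cedrus)),Meles)),(Lycaon,Brassica))),(((Rana,Sorghum),((Martes,Arabidopsis),Lutra)),((Lynx,Zea,Drosophila),Saimiri))).
From Ambystoma up to that node: 1 branch. From Hordeum up to the same node: 7 branches. Total: 1 + 7 = 8.

8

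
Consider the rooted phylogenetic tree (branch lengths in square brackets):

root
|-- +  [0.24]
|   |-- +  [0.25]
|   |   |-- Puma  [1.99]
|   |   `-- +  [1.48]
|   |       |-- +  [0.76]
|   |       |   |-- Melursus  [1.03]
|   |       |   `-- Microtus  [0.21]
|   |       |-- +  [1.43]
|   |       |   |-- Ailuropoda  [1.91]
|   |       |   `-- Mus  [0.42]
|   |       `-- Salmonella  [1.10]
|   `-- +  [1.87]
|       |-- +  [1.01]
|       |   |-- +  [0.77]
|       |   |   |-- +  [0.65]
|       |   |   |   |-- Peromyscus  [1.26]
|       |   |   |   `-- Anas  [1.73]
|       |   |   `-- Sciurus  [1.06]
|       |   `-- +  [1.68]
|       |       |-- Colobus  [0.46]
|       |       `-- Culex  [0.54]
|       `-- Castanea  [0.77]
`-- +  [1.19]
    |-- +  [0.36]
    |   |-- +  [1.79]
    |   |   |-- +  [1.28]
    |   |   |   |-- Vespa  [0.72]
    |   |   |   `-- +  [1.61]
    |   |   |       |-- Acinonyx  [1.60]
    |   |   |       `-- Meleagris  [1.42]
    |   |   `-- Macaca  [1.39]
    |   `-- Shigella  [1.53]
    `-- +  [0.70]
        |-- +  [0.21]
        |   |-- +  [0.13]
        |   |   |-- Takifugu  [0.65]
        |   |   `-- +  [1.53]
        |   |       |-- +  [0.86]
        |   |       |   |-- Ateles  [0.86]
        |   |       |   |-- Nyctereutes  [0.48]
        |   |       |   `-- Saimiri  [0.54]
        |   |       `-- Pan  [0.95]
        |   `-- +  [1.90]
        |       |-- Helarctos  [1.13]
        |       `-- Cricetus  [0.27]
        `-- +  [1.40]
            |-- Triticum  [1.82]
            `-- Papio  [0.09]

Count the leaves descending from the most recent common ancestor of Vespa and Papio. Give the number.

The MRCA of Vespa and Papio is the node subtending ((((Vespa,(Acinonyx,Meleagris)),Macaca),Shigella),(((Takifugu,((Ateles,Nyctereutes,Saimiri),Pan)),(Helarctos,Cricetus)),(Triticum,Papio))).
That clade contains 14 terminal taxa: Acinonyx, Ateles, Cricetus, Helarctos, Macaca, Meleagris, Nyctereutes, Pan, Papio, Saimiri, Shigella, Takifugu, Triticum, Vespa.

14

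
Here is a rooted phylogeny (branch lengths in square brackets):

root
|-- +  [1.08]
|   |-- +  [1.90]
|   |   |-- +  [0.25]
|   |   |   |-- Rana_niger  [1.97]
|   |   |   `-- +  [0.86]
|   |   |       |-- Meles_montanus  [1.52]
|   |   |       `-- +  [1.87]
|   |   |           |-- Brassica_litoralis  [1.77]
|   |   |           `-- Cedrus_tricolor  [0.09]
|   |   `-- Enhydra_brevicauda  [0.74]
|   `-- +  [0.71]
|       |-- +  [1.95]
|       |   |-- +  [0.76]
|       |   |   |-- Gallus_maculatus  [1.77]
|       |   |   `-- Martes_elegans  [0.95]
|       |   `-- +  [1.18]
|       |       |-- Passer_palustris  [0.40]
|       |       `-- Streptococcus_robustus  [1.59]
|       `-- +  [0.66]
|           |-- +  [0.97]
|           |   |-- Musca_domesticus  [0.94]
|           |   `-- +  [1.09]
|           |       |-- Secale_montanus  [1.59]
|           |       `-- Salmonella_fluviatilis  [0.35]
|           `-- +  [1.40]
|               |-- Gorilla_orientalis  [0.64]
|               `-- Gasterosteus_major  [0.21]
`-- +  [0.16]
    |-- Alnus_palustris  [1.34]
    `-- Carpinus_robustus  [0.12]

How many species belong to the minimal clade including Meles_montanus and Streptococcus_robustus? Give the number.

The MRCA of Meles_montanus and Streptococcus_robustus is the node subtending (((Rana_niger,(Meles_montanus,(Brassica_litoralis,Cedrus_tricolor))),Enhydra_brevicauda),(((Gallus_maculatus,Martes_elegans),(Passer_palustris,Streptococcus_robustus)),((Musca_domesticus,(Secale_montanus,Salmonella_fluviatilis)),(Gorilla_orientalis,Gasterosteus_major)))).
That clade contains 14 terminal taxa: Brassica_litoralis, Cedrus_tricolor, Enhydra_brevicauda, Gallus_maculatus, Gasterosteus_major, Gorilla_orientalis, Martes_elegans, Meles_montanus, Musca_domesticus, Passer_palustris, Rana_niger, Salmonella_fluviatilis, Secale_montanus, Streptococcus_robustus.

14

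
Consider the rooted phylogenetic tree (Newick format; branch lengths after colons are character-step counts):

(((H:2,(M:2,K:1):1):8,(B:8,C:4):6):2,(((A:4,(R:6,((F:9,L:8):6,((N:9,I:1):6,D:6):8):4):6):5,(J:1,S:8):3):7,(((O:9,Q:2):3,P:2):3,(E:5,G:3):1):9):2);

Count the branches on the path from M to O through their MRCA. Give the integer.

The MRCA of M and O is the root of the tree.
From M up to that node: 4 branches. From O up to the same node: 5 branches. Total: 4 + 5 = 9.

9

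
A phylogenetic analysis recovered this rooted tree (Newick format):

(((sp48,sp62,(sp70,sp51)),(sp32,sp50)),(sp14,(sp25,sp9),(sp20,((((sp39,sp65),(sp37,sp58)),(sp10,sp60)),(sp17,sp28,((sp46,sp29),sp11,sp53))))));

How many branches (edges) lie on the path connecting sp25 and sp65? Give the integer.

8

The MRCA of sp25 and sp65 is the node subtending (sp14,(sp25,sp9),(sp20,((((sp39,sp65),(sp37,sp58)),(sp10,sp60)),(sp17,sp28,((sp46,sp29),sp11,sp53))))).
From sp25 up to that node: 2 branches. From sp65 up to the same node: 6 branches. Total: 2 + 6 = 8.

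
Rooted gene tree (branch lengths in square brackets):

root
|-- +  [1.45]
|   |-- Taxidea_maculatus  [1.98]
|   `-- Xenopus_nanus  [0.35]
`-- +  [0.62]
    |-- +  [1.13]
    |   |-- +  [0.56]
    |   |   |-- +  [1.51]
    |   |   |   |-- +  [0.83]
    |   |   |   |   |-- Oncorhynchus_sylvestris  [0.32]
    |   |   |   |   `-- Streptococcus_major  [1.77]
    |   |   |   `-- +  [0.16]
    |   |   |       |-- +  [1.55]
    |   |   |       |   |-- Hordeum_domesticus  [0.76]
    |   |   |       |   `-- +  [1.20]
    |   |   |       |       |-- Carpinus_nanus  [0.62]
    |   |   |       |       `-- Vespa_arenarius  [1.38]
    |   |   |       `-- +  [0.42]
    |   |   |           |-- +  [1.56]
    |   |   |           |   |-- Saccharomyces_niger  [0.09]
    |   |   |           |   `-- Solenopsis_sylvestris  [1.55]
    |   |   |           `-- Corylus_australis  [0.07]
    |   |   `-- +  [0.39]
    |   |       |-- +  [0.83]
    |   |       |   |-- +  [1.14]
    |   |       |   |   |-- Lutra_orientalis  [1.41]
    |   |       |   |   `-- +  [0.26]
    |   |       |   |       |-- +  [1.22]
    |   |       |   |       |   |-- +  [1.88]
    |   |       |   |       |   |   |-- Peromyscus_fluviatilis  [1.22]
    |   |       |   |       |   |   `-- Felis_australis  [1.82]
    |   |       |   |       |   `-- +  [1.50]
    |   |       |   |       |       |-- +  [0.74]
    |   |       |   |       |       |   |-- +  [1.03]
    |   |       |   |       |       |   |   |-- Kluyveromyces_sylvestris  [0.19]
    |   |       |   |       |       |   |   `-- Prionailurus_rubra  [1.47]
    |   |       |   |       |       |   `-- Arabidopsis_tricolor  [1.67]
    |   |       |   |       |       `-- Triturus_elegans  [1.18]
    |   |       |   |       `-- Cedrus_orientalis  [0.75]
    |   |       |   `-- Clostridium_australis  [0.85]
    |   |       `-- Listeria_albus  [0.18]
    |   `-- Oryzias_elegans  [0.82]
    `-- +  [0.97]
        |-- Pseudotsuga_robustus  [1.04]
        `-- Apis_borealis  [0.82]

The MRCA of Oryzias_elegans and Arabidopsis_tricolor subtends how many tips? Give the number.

The MRCA of Oryzias_elegans and Arabidopsis_tricolor is the node subtending ((((Oncorhynchus_sylvestris,Streptococcus_major),((Hordeum_domesticus,(Carpinus_nanus,Vespa_arenarius)),((Saccharomyces_niger,Solenopsis_sylvestris),Corylus_australis))),(((Lutra_orientalis,(((Peromyscus_fluviatilis,Felis_australis),(((Kluyveromyces_sylvestris,Prionailurus_rubra),Arabidopsis_tricolor),Triturus_elegans)),Cedrus_orientalis)),Clostridium_australis),Listeria_albus)),Oryzias_elegans).
That clade contains 19 terminal taxa: Arabidopsis_tricolor, Carpinus_nanus, Cedrus_orientalis, Clostridium_australis, Corylus_australis, Felis_australis, Hordeum_domesticus, Kluyveromyces_sylvestris, Listeria_albus, Lutra_orientalis, Oncorhynchus_sylvestris, Oryzias_elegans, Peromyscus_fluviatilis, Prionailurus_rubra, Saccharomyces_niger, Solenopsis_sylvestris, Streptococcus_major, Triturus_elegans, Vespa_arenarius.

19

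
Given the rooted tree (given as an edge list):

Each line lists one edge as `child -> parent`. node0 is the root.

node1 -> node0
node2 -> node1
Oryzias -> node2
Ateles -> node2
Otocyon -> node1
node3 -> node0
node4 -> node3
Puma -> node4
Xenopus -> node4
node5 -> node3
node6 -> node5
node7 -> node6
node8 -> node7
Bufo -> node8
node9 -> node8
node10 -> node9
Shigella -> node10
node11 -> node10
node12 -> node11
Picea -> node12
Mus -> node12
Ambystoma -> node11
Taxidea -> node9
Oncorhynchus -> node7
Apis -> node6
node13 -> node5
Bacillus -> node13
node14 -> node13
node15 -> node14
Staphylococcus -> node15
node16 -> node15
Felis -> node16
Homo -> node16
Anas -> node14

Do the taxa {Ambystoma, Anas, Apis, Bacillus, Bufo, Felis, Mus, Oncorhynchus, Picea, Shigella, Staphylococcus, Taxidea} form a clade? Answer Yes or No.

No

The MRCA of the listed taxa subtends ((((Bufo,((Shigella,((Picea,Mus),Ambystoma)),Taxidea)),Oncorhynchus),Apis),(Bacillus,((Staphylococcus,(Felis,Homo)),Anas))).
That clade also contains Homo, which is not in the proposed group, so the group is not monophyletic.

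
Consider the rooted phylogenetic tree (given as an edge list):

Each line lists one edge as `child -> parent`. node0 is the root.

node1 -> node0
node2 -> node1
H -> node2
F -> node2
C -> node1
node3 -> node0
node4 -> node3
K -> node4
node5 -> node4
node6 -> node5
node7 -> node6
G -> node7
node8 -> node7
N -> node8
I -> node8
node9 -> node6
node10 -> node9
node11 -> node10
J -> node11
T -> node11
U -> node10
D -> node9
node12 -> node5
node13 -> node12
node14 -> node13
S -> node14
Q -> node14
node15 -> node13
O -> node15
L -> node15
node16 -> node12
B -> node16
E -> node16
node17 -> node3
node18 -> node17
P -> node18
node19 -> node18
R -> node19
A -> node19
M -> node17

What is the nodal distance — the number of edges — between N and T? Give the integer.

The MRCA of N and T is the node subtending ((G,(N,I)),(((J,T),U),D)).
From N up to that node: 3 branches. From T up to the same node: 4 branches. Total: 3 + 4 = 7.

7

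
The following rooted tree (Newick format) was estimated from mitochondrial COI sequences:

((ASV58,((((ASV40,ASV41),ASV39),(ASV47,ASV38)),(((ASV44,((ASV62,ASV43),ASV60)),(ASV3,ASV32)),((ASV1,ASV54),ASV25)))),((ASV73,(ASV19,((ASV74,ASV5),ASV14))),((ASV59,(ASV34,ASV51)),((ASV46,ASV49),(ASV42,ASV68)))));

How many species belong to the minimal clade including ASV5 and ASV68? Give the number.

12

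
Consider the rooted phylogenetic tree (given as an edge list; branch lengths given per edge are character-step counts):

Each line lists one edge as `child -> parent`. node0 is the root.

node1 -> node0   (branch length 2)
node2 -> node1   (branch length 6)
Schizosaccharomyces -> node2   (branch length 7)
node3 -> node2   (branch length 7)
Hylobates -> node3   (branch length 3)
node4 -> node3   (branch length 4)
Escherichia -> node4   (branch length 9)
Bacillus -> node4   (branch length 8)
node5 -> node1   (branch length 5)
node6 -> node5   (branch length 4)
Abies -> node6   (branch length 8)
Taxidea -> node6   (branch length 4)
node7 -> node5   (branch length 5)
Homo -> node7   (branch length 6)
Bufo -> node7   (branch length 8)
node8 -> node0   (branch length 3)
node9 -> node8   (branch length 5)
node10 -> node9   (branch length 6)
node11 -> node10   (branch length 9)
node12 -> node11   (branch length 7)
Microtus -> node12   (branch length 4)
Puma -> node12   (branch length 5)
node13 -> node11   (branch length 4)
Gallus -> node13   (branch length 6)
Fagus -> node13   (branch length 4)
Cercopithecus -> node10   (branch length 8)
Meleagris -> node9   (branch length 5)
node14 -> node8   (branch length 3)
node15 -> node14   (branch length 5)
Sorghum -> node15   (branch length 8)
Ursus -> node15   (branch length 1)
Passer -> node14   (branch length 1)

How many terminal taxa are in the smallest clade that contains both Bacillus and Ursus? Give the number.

The MRCA of Bacillus and Ursus is the root, so the clade is the entire tree.
That clade contains 17 terminal taxa: Abies, Bacillus, Bufo, Cercopithecus, Escherichia, Fagus, Gallus, Homo, Hylobates, Meleagris, Microtus, Passer, Puma, Schizosaccharomyces, Sorghum, Taxidea, Ursus.

17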